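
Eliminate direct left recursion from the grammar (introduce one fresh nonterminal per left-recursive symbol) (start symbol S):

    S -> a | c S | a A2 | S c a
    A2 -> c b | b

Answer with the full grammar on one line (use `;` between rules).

Left recursion appears on S.
For S: α = {c a}, β = {a, c S, a A2}. Rewrite as S → β S' and S' → α S' | ε.

S -> a S' | c S S' | a A2 S'; A2 -> c b | b; S' -> c a S' | ε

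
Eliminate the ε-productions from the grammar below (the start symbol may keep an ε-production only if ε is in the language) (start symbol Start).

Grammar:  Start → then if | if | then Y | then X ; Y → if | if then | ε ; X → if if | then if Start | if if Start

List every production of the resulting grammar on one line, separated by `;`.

The nullable symbols are {Y}.
ε ∉ L(G), so no ε-production is kept.
Add the nullable-subset variants: Start → then Y gives then Y | then.

Start → then if | if | then Y | then | then X; Y → if | if then; X → if if | then if Start | if if Start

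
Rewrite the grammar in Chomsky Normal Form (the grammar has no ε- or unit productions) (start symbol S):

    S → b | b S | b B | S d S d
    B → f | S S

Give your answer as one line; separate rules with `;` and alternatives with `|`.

Introduce a nonterminal for each terminal appearing in a rule of length ≥ 2: X1 → b, X2 → d.
Binarize each right-hand side of length ≥ 3 by chaining fresh nonterminals (Y1, Y2, …): affected rules were S → S X2 S X2.

S → b | X1 S | X1 B | S Y1; B → f | S S; X1 → b; X2 → d; Y1 → X2 Y2; Y2 → S X2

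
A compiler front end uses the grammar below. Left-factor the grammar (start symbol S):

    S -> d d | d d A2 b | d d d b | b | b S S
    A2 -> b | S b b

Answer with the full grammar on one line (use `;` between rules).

S has alternatives sharing prefix 'd d': factor to S → d d S' with S' → ε | A2 b | d b.
S has alternatives sharing prefix 'b': factor to S → b S'' with S'' → ε | S S.

S -> d d S' | b S''; A2 -> b | S b b; S' -> ε | A2 b | d b; S'' -> ε | S S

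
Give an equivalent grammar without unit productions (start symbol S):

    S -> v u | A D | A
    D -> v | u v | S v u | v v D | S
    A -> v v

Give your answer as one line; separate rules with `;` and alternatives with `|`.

S -> v u | A D | v v; D -> v u | A D | v | u v | S v u | v v D | v v; A -> v v

Unit pairs: D ⇒* {A, S}; S ⇒* {A}.
For every A with A ⇒* B via unit rules, add B's non-unit alternatives to A; then delete every rule of the form X → Y.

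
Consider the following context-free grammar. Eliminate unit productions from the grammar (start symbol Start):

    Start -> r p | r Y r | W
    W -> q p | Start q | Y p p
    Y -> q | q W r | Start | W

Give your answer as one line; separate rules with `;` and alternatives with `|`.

Start -> r p | r Y r | q p | Start q | Y p p; W -> q p | Start q | Y p p; Y -> r p | r Y r | q p | Start q | Y p p | q | q W r

Unit pairs: Start ⇒* {W}; Y ⇒* {Start, W}.
For each unit pair (A, B), copy every non-unit production of B to A, then drop all unit productions.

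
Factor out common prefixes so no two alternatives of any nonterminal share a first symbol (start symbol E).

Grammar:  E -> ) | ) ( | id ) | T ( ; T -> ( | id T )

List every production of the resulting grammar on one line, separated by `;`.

E -> id ) | T ( | ) E'; T -> ( | id T ); E' -> ε | (

E has alternatives sharing prefix ')': factor to E → ) E' with E' → ε | (.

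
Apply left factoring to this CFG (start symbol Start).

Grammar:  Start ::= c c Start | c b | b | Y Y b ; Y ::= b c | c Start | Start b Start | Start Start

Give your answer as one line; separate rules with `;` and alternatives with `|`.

Start has alternatives sharing prefix 'c': factor to Start → c Start1 with Start1 → c Start | b.
Y has alternatives sharing prefix 'Start': factor to Y → Start Y1 with Y1 → b Start | Start.

Start ::= b | Y Y b | c Start1; Y ::= b c | c Start | Start Y1; Start1 ::= c Start | b; Y1 ::= b Start | Start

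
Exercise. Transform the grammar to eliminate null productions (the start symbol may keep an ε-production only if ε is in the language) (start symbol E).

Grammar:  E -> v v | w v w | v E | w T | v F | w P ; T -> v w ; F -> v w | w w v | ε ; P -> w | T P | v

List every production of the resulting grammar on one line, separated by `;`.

E -> v v | w v w | v E | w T | v F | v | w P; T -> v w; F -> v w | w w v; P -> w | T P | v

The nullable symbols are {F}.
ε ∉ L(G), so no ε-production is kept.
Expand every rule over subsets of its nullable positions: E → v F gives v F | v.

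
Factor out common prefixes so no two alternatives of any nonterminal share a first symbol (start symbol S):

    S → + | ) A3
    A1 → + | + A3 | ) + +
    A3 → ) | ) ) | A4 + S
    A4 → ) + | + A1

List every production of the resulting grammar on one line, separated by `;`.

A1 has alternatives sharing prefix '+': factor to A1 → + A1' with A1' → ε | A3.
A3 has alternatives sharing prefix ')': factor to A3 → ) A3' with A3' → ε | ).

S → + | ) A3; A1 → ) + + | + A1'; A3 → A4 + S | ) A3'; A4 → ) + | + A1; A1' → ε | A3; A3' → ε | )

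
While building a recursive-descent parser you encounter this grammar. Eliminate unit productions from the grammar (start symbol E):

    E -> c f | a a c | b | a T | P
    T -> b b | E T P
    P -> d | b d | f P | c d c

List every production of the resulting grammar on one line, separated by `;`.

E -> c f | a a c | b | a T | d | b d | f P | c d c; T -> b b | E T P; P -> d | b d | f P | c d c

Unit pairs: E ⇒* {P}.
Replace each nonterminal's rules with the union of the non-unit rules of every nonterminal it unit-derives.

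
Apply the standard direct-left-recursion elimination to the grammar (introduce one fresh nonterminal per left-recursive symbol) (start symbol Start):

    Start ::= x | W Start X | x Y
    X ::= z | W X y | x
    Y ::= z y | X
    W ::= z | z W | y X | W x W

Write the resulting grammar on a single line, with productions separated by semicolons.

Start ::= x | W Start X | x Y; X ::= z | W X y | x; Y ::= z y | X; W ::= z W1 | z W W1 | y X W1; W1 ::= x W W1 | ε

Directly left-recursive nonterminal: W.
For W: α = {x W}, β = {z, z W, y X}. Rewrite as W → β W1 and W1 → α W1 | ε.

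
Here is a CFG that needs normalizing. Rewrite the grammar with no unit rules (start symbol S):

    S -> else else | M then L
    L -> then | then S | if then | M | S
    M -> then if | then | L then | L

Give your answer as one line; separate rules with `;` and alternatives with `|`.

Unit pairs: L ⇒* {M, S}; M ⇒* {L, S}.
For every A with A ⇒* B via unit rules, add B's non-unit alternatives to A; then delete every rule of the form X → Y.

S -> else else | M then L; L -> then | then S | if then | else else | M then L | then if | L then; M -> then | then S | if then | else else | M then L | then if | L then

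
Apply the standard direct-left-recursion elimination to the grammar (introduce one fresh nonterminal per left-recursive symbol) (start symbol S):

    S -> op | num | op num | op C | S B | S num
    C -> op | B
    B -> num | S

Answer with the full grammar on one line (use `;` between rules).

S -> op S' | num S' | op num S' | op C S'; C -> op | B; B -> num | S; S' -> B S' | num S' | eps

Directly left-recursive nonterminal: S.
For S: α = {B, num}, β = {op, num, op num, op C}. Rewrite as S → β S' and S' → α S' | ε.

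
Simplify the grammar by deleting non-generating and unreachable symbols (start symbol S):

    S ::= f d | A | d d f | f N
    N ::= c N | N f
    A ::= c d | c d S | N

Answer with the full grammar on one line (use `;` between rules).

Generating nonterminals: {A, S}.
Reachable from S after that: {A, S}.
Removed useless symbols: {N} and every production mentioning them.

S ::= f d | A | d d f; A ::= c d | c d S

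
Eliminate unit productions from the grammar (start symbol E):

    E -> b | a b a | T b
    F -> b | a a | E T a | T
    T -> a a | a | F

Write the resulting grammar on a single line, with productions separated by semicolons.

Unit pairs: F ⇒* {T}; T ⇒* {F}.
For every A with A ⇒* B via unit rules, add B's non-unit alternatives to A; then delete every rule of the form X → Y.

E -> b | a b a | T b; F -> b | a a | E T a | a; T -> b | a a | E T a | a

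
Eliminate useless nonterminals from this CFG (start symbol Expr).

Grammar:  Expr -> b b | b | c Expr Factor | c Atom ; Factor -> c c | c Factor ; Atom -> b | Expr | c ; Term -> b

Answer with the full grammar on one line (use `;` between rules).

Expr -> b b | b | c Expr Factor | c Atom; Factor -> c c | c Factor; Atom -> b | Expr | c

Generating nonterminals: {Atom, Expr, Factor, Term}.
Reachable from Expr after that: {Atom, Expr, Factor}.
Removed useless symbols: {Term} and every production mentioning them.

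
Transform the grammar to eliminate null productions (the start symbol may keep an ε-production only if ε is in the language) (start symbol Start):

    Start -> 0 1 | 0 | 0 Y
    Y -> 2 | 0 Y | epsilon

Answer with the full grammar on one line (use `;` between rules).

Nullable set = {Y}.
ε ∉ L(G), so no ε-production is kept.
Add the nullable-subset variants: Y → 0 Y gives 0 Y | 0.

Start -> 0 1 | 0 | 0 Y; Y -> 2 | 0 Y | 0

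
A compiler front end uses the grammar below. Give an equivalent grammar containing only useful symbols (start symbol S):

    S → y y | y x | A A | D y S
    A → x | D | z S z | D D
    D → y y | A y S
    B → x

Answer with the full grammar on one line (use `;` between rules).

S → y y | y x | A A | D y S; A → x | D | z S z | D D; D → y y | A y S

Generating nonterminals: {A, B, D, S}.
Reachable from S after that: {A, D, S}.
Removed useless symbols: {B} and every production mentioning them.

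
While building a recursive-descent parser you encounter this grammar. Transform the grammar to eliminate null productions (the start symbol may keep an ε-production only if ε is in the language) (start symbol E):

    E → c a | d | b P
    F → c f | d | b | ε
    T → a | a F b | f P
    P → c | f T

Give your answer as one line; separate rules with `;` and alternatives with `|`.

E → c a | d | b P; F → c f | d | b; T → a | a F b | a b | f P; P → c | f T

Nullable nonterminals: {F}.
ε ∉ L(G), so no ε-production is kept.
Expand every rule over subsets of its nullable positions: T → a F b gives a F b | a b.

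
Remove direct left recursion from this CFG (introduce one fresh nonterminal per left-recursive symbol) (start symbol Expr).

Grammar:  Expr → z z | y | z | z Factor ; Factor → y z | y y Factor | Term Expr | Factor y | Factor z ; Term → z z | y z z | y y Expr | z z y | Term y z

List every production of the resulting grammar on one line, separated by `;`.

Expr → z z | y | z | z Factor; Factor → y z Factor1 | y y Factor Factor1 | Term Expr Factor1; Term → z z Term1 | y z z Term1 | y y Expr Term1 | z z y Term1; Factor1 → y Factor1 | z Factor1 | ε; Term1 → y z Term1 | ε

Left recursion appears on Factor, Term.
For Factor: α = {y, z}, β = {y z, y y Factor, Term Expr}. Rewrite as Factor → β Factor1 and Factor1 → α Factor1 | ε.
For Term: α = {y z}, β = {z z, y z z, y y Expr, z z y}. Rewrite as Term → β Term1 and Term1 → α Term1 | ε.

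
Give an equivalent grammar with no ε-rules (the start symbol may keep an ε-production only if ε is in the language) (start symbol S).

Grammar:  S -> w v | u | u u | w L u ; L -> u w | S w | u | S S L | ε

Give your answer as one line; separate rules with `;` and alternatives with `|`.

S -> w v | u | u u | w L u | w u; L -> u w | S w | u | S S L | S S

Nullable set = {L}.
ε ∉ L(G), so no ε-production is kept.
Expand every rule over subsets of its nullable positions: S → w L u gives w L u | w u. L → S S L gives S S L | S S.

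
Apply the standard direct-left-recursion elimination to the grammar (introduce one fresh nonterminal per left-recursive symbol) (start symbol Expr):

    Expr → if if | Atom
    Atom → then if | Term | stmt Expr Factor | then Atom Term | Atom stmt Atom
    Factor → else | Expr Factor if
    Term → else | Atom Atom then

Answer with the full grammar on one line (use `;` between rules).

Expr → if if | Atom; Atom → then if Atom1 | Term Atom1 | stmt Expr Factor Atom1 | then Atom Term Atom1; Factor → else | Expr Factor if; Term → else | Atom Atom then; Atom1 → stmt Atom Atom1 | epsilon

Left recursion appears on Atom.
For Atom: α = {stmt Atom}, β = {then if, Term, stmt Expr Factor, then Atom Term}. Rewrite as Atom → β Atom1 and Atom1 → α Atom1 | ε.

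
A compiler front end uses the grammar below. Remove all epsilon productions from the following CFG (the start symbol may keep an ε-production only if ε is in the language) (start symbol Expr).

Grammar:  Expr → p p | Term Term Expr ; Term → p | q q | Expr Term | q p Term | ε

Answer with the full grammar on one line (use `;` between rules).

Nullable nonterminals: {Term}.
ε ∉ L(G), so no ε-production is kept.
For each production, add variants omitting each subset of nullable occurrences: Expr → Term Term Expr gives Term Term Expr | Term Expr. Term → Expr Term gives Expr Term | Expr. Term → q p Term gives q p Term | q p.

Expr → p p | Term Term Expr | Term Expr; Term → p | q q | Expr Term | Expr | q p Term | q p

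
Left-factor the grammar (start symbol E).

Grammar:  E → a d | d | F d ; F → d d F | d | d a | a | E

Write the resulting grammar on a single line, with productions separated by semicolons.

F has alternatives sharing prefix 'd': factor to F → d F' with F' → d F | ε | a.

E → a d | d | F d; F → a | E | d F'; F' → d F | ε | a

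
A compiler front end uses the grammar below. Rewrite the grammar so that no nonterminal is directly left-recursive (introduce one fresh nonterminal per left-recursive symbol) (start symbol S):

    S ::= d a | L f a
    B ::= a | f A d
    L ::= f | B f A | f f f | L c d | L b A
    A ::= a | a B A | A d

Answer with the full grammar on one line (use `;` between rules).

Directly left-recursive nonterminals: L, A.
For L: α = {c d, b A}, β = {f, B f A, f f f}. Rewrite as L → β L' and L' → α L' | ε.
For A: α = {d}, β = {a, a B A}. Rewrite as A → β A' and A' → α A' | ε.

S ::= d a | L f a; B ::= a | f A d; L ::= f L' | B f A L' | f f f L'; A ::= a A' | a B A A'; L' ::= c d L' | b A L' | ε; A' ::= d A' | ε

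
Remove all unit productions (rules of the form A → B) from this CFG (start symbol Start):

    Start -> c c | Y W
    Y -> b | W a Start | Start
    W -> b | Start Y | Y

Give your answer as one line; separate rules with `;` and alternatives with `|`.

Start -> c c | Y W; Y -> c c | Y W | b | W a Start; W -> c c | Y W | b | W a Start | Start Y

Unit pairs: W ⇒* {Start, Y}; Y ⇒* {Start}.
For every A with A ⇒* B via unit rules, add B's non-unit alternatives to A; then delete every rule of the form X → Y.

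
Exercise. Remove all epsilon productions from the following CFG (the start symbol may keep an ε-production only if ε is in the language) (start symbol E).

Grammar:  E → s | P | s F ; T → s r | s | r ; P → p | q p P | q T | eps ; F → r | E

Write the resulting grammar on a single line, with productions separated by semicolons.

The nullable symbols are {E, F, P}.
ε ∈ L(G) since E is nullable, so keep E → ε.
For each production, add variants omitting each subset of nullable occurrences: P → q p P gives q p P | q p.

E → s | P | s F | eps; T → s r | s | r; P → p | q p P | q p | q T; F → r | E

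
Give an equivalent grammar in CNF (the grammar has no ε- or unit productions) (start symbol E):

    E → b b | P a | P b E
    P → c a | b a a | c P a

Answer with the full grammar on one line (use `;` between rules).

E → X1 X1 | P X2 | P Y1; P → X3 X2 | X1 Y2 | X3 Y3; X1 → b; X2 → a; X3 → c; Y1 → X1 E; Y2 → X2 X2; Y3 → P X2

Introduce a nonterminal for each terminal appearing in a rule of length ≥ 2: X1 → b, X2 → a, X3 → c.
Binarize each right-hand side of length ≥ 3 by chaining fresh nonterminals (Y1, Y2, …): affected rules were E → P X1 E; P → X1 X2 X2; P → X3 P X2.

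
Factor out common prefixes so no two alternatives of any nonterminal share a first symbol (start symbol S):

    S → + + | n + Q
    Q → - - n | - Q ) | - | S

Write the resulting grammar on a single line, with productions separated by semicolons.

Q has alternatives sharing prefix '-': factor to Q → - Q' with Q' → - n | Q ) | ε.

S → + + | n + Q; Q → S | - Q'; Q' → - n | Q ) | ε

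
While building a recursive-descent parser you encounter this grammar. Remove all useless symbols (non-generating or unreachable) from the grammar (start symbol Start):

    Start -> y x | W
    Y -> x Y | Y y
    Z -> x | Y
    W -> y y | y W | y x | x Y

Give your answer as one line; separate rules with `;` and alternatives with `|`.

Start -> y x | W; W -> y y | y W | y x

Generating nonterminals: {Start, W, Z}.
Reachable from Start after that: {Start, W}.
Removed useless symbols: {Y, Z} and every production mentioning them.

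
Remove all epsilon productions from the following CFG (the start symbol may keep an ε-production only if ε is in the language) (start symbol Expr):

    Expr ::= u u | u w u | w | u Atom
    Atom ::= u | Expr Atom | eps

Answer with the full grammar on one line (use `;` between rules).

Nullable set = {Atom}.
ε ∉ L(G), so no ε-production is kept.
For each production, add variants omitting each subset of nullable occurrences: Expr → u Atom gives u Atom | u. Atom → Expr Atom gives Expr Atom | Expr.

Expr ::= u u | u w u | w | u Atom | u; Atom ::= u | Expr Atom | Expr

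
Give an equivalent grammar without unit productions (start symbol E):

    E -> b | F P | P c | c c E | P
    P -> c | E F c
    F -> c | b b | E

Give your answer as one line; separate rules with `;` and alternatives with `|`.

Unit pairs: E ⇒* {P}; F ⇒* {E, P}.
For each unit pair (A, B), copy every non-unit production of B to A, then drop all unit productions.

E -> b | F P | P c | c c E | c | E F c; P -> c | E F c; F -> b | F P | P c | c c E | c | b b | E F c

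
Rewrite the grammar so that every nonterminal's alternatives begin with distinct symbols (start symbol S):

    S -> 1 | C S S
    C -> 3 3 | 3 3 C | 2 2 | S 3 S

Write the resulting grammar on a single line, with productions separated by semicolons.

S -> 1 | C S S; C -> 2 2 | S 3 S | 3 3 C'; C' -> eps | C

C has alternatives sharing prefix '3 3': factor to C → 3 3 C' with C' → ε | C.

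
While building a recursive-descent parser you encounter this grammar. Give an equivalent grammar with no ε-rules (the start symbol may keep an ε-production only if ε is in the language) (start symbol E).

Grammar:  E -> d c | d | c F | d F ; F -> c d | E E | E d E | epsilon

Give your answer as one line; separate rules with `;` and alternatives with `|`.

Nullable set = {F}.
ε ∉ L(G), so no ε-production is kept.
For each production, add variants omitting each subset of nullable occurrences: E → c F gives c F | c.

E -> d c | d | c F | c | d F; F -> c d | E E | E d E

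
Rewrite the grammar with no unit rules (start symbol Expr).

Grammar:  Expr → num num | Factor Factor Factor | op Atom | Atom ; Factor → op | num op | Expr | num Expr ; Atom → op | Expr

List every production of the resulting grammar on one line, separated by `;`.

Expr → op | num num | Factor Factor Factor | op Atom; Factor → op | num op | num Expr | num num | Factor Factor Factor | op Atom; Atom → op | num num | Factor Factor Factor | op Atom

Unit pairs: Atom ⇒* {Expr}; Expr ⇒* {Atom}; Factor ⇒* {Atom, Expr}.
For every A with A ⇒* B via unit rules, add B's non-unit alternatives to A; then delete every rule of the form X → Y.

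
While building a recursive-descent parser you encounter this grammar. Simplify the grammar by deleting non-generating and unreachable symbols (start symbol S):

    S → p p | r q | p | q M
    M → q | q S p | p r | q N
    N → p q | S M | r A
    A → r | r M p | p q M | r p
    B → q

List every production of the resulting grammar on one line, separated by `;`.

Generating nonterminals: {A, B, M, N, S}.
Reachable from S after that: {A, M, N, S}.
Removed useless symbols: {B} and every production mentioning them.

S → p p | r q | p | q M; M → q | q S p | p r | q N; N → p q | S M | r A; A → r | r M p | p q M | r p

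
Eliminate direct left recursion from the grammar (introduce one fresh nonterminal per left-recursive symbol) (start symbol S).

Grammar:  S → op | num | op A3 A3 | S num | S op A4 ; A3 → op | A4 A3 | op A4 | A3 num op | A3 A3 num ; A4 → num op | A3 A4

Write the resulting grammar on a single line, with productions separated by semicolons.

S → op S' | num S' | op A3 A3 S'; A3 → op A3' | A4 A3 A3' | op A4 A3'; A4 → num op | A3 A4; S' → num S' | op A4 S' | ε; A3' → num op A3' | A3 num A3' | ε

Left recursion appears on S, A3.
For S: α = {num, op A4}, β = {op, num, op A3 A3}. Rewrite as S → β S' and S' → α S' | ε.
For A3: α = {num op, A3 num}, β = {op, A4 A3, op A4}. Rewrite as A3 → β A3' and A3' → α A3' | ε.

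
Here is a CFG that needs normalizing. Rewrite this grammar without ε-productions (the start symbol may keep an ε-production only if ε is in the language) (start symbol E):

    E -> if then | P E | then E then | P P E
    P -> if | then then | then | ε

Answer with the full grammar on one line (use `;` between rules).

Nullable nonterminals: {P}.
ε ∉ L(G), so no ε-production is kept.

E -> if then | P E | then E then | P P E; P -> if | then then | then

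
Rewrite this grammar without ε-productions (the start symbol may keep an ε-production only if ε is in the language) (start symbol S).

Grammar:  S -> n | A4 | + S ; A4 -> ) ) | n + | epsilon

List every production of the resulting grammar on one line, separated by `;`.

S -> n | A4 | + S | + | ε; A4 -> ) ) | n +

Nullable set = {A4, S}.
ε ∈ L(G) since S is nullable, so keep S → ε.
Expand every rule over subsets of its nullable positions: S → + S gives + S | +.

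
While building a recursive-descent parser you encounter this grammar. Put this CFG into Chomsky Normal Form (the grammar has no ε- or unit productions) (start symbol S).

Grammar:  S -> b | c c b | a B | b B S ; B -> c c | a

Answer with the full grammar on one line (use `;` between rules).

S -> b | X1 Y1 | X3 B | X2 Y2; B -> X1 X1 | a; X1 -> c; X2 -> b; X3 -> a; Y1 -> X1 X2; Y2 -> B S

Introduce a nonterminal for each terminal appearing in a rule of length ≥ 2: X1 → c, X2 → b, X3 → a.
Binarize each right-hand side of length ≥ 3 by chaining fresh nonterminals (Y1, Y2, …): affected rules were S → X1 X1 X2; S → X2 B S.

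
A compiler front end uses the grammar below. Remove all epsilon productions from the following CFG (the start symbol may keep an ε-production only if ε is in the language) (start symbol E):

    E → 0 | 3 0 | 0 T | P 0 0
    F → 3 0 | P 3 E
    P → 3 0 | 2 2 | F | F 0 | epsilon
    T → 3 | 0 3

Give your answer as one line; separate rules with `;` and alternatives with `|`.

E → 0 | 3 0 | 0 T | P 0 0 | 0 0; F → 3 0 | P 3 E | 3 E; P → 3 0 | 2 2 | F | F 0; T → 3 | 0 3

The nullable symbols are {P}.
ε ∉ L(G), so no ε-production is kept.
Expand every rule over subsets of its nullable positions: E → P 0 0 gives P 0 0 | 0 0. F → P 3 E gives P 3 E | 3 E.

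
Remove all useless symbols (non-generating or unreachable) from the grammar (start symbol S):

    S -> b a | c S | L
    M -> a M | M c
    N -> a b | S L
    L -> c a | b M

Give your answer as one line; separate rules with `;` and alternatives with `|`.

Generating nonterminals: {L, N, S}.
Reachable from S after that: {L, S}.
Removed useless symbols: {M, N} and every production mentioning them.

S -> b a | c S | L; L -> c a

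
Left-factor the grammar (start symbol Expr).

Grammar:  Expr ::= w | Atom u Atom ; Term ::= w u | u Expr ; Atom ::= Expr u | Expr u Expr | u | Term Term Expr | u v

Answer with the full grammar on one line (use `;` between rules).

Atom has alternatives sharing prefix 'Expr u': factor to Atom → Expr u Atom1 with Atom1 → ε | Expr.
Atom has alternatives sharing prefix 'u': factor to Atom → u Atom2 with Atom2 → ε | v.

Expr ::= w | Atom u Atom; Term ::= w u | u Expr; Atom ::= Term Term Expr | Expr u Atom1 | u Atom2; Atom1 ::= ε | Expr; Atom2 ::= ε | v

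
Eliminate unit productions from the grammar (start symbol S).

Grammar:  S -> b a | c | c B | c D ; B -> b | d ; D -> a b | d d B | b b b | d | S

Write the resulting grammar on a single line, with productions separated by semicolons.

Unit pairs: D ⇒* {S}.
For each unit pair (A, B), copy every non-unit production of B to A, then drop all unit productions.

S -> b a | c | c B | c D; B -> b | d; D -> b a | c | c B | c D | a b | d d B | b b b | d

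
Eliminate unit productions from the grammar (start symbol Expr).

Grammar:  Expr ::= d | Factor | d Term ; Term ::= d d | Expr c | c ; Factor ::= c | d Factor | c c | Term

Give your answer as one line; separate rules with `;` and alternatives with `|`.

Expr ::= d d | Expr c | c | d Factor | c c | d | d Term; Term ::= d d | Expr c | c; Factor ::= d d | Expr c | c | d Factor | c c

Unit pairs: Expr ⇒* {Factor, Term}; Factor ⇒* {Term}.
For every A with A ⇒* B via unit rules, add B's non-unit alternatives to A; then delete every rule of the form X → Y.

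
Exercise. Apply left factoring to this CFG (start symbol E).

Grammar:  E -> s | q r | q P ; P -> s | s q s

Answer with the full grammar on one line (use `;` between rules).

E has alternatives sharing prefix 'q': factor to E → q E' with E' → r | P.
P has alternatives sharing prefix 's': factor to P → s P' with P' → ε | q s.

E -> s | q E'; P -> s P'; E' -> r | P; P' -> eps | q s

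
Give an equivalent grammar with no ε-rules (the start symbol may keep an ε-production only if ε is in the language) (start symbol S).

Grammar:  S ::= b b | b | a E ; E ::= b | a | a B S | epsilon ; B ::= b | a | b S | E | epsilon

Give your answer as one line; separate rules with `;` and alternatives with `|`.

S ::= b b | b | a E | a; E ::= b | a | a B S | a S; B ::= b | a | b S | E

Nullable set = {B, E}.
ε ∉ L(G), so no ε-production is kept.
For each production, add variants omitting each subset of nullable occurrences: S → a E gives a E | a. E → a B S gives a B S | a S.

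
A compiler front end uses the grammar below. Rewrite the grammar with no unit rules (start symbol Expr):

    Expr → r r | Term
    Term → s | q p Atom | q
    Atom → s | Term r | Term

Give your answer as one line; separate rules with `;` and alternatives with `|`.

Unit pairs: Atom ⇒* {Term}; Expr ⇒* {Term}.
For every A with A ⇒* B via unit rules, add B's non-unit alternatives to A; then delete every rule of the form X → Y.

Expr → s | q p Atom | q | r r; Term → s | q p Atom | q; Atom → s | q p Atom | q | Term r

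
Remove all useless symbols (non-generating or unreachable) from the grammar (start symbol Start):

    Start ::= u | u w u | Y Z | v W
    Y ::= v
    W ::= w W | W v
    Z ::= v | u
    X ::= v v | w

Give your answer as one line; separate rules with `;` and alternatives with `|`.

Generating nonterminals: {Start, X, Y, Z}.
Reachable from Start after that: {Start, Y, Z}.
Removed useless symbols: {W, X} and every production mentioning them.

Start ::= u | u w u | Y Z; Y ::= v; Z ::= v | u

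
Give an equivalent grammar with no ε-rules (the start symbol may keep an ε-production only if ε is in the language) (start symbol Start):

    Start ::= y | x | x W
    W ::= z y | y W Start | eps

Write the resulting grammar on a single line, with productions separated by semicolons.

The nullable symbols are {W}.
ε ∉ L(G), so no ε-production is kept.
Expand every rule over subsets of its nullable positions: W → y W Start gives y W Start | y Start.

Start ::= y | x | x W; W ::= z y | y W Start | y Start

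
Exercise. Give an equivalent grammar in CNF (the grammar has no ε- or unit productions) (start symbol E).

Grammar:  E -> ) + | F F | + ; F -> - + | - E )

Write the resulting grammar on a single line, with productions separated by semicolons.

E -> X1 X2 | F F | +; F -> X3 X2 | X3 Y1; X1 -> ); X2 -> +; X3 -> -; Y1 -> E X1

Introduce a nonterminal for each terminal appearing in a rule of length ≥ 2: X1 → ), X2 → +, X3 → -.
Binarize each right-hand side of length ≥ 3 by chaining fresh nonterminals (Y1, Y2, …): affected rules were F → X3 E X1.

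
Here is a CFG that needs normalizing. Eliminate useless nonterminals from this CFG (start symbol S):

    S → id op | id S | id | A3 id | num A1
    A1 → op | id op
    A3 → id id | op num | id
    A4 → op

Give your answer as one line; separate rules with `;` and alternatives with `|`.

S → id op | id S | id | A3 id | num A1; A1 → op | id op; A3 → id id | op num | id

Generating nonterminals: {A1, A3, A4, S}.
Reachable from S after that: {A1, A3, S}.
Removed useless symbols: {A4} and every production mentioning them.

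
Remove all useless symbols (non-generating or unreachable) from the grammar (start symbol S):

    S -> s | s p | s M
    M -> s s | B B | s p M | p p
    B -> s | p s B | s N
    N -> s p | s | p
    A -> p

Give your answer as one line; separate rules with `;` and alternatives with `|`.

S -> s | s p | s M; M -> s s | B B | s p M | p p; B -> s | p s B | s N; N -> s p | s | p

Generating nonterminals: {A, B, M, N, S}.
Reachable from S after that: {B, M, N, S}.
Removed useless symbols: {A} and every production mentioning them.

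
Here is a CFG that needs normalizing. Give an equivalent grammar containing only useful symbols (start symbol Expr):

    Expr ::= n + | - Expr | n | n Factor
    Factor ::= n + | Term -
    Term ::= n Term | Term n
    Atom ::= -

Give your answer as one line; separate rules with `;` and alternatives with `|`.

Generating nonterminals: {Atom, Expr, Factor}.
Reachable from Expr after that: {Expr, Factor}.
Removed useless symbols: {Atom, Term} and every production mentioning them.

Expr ::= n + | - Expr | n | n Factor; Factor ::= n +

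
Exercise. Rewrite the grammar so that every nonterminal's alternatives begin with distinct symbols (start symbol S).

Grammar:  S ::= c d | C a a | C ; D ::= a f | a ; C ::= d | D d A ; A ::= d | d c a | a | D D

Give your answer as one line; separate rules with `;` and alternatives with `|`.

S ::= c d | C S'; D ::= a D'; C ::= d | D d A; A ::= a | D D | d A'; S' ::= a a | ε; D' ::= f | ε; A' ::= ε | c a

S has alternatives sharing prefix 'C': factor to S → C S' with S' → a a | ε.
D has alternatives sharing prefix 'a': factor to D → a D' with D' → f | ε.
A has alternatives sharing prefix 'd': factor to A → d A' with A' → ε | c a.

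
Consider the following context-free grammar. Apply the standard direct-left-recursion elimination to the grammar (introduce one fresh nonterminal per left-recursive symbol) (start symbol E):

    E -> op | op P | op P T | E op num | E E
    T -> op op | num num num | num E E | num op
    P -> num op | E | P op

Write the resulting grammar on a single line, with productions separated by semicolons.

E -> op E' | op P E' | op P T E'; T -> op op | num num num | num E E | num op; P -> num op P' | E P'; E' -> op num E' | E E' | ε; P' -> op P' | ε

Directly left-recursive nonterminals: E, P.
For E: α = {op num, E}, β = {op, op P, op P T}. Rewrite as E → β E' and E' → α E' | ε.
For P: α = {op}, β = {num op, E}. Rewrite as P → β P' and P' → α P' | ε.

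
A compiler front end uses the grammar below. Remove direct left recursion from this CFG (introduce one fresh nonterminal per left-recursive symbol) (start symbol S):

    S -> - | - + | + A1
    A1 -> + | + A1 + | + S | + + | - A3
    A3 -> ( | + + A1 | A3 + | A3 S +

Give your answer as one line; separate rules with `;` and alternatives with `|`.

S -> - | - + | + A1; A1 -> + | + A1 + | + S | + + | - A3; A3 -> ( A3' | + + A1 A3'; A3' -> + A3' | S + A3' | eps

Left recursion appears on A3.
For A3: α = {+, S +}, β = {(, + + A1}. Rewrite as A3 → β A3' and A3' → α A3' | ε.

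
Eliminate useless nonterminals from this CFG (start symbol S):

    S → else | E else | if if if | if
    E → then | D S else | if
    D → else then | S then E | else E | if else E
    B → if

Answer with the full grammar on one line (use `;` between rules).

Generating nonterminals: {B, D, E, S}.
Reachable from S after that: {D, E, S}.
Removed useless symbols: {B} and every production mentioning them.

S → else | E else | if if if | if; E → then | D S else | if; D → else then | S then E | else E | if else E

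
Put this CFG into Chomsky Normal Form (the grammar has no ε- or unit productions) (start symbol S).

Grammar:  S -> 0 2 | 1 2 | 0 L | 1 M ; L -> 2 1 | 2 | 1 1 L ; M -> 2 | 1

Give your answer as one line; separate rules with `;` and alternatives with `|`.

Introduce a nonterminal for each terminal appearing in a rule of length ≥ 2: X1 → 0, X2 → 2, X3 → 1.
Binarize each right-hand side of length ≥ 3 by chaining fresh nonterminals (Y1, Y2, …): affected rules were L → X3 X3 L.

S -> X1 X2 | X3 X2 | X1 L | X3 M; L -> X2 X3 | 2 | X3 Y1; M -> 2 | 1; X1 -> 0; X2 -> 2; X3 -> 1; Y1 -> X3 L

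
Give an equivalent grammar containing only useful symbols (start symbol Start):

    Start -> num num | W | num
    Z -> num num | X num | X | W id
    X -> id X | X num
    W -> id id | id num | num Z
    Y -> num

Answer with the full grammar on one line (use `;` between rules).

Start -> num num | W | num; Z -> num num | W id; W -> id id | id num | num Z

Generating nonterminals: {Start, W, Y, Z}.
Reachable from Start after that: {Start, W, Z}.
Removed useless symbols: {X, Y} and every production mentioning them.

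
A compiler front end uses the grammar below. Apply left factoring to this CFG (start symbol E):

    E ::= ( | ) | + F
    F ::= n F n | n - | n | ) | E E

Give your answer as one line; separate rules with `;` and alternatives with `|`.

F has alternatives sharing prefix 'n': factor to F → n F' with F' → F n | - | ε.

E ::= ( | ) | + F; F ::= ) | E E | n F'; F' ::= F n | - | epsilon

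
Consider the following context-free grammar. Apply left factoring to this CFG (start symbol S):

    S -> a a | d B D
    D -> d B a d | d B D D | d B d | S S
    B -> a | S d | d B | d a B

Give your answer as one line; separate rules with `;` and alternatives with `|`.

S -> a a | d B D; D -> S S | d B D'; B -> a | S d | d B'; D' -> a d | D D | d; B' -> B | a B

D has alternatives sharing prefix 'd B': factor to D → d B D' with D' → a d | D D | d.
B has alternatives sharing prefix 'd': factor to B → d B' with B' → B | a B.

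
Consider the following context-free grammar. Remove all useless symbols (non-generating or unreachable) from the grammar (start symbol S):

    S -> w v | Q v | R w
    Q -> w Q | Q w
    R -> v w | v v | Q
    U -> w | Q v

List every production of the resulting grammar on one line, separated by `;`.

S -> w v | R w; R -> v w | v v

Generating nonterminals: {R, S, U}.
Reachable from S after that: {R, S}.
Removed useless symbols: {Q, U} and every production mentioning them.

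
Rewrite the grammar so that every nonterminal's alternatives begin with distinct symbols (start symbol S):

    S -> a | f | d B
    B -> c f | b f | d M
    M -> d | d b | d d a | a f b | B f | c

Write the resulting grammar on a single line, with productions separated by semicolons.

M has alternatives sharing prefix 'd': factor to M → d M' with M' → ε | b | d a.

S -> a | f | d B; B -> c f | b f | d M; M -> a f b | B f | c | d M'; M' -> eps | b | d a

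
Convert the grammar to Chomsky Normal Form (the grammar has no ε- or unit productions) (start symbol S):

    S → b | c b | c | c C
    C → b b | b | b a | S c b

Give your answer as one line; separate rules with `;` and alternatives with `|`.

S → b | X1 X2 | c | X1 C; C → X2 X2 | b | X2 X3 | S Y1; X1 → c; X2 → b; X3 → a; Y1 → X1 X2

Introduce a nonterminal for each terminal appearing in a rule of length ≥ 2: X1 → c, X2 → b, X3 → a.
Binarize each right-hand side of length ≥ 3 by chaining fresh nonterminals (Y1, Y2, …): affected rules were C → S X1 X2.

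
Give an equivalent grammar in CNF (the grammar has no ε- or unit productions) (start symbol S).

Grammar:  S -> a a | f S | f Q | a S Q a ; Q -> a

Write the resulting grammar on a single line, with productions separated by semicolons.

Introduce a nonterminal for each terminal appearing in a rule of length ≥ 2: X1 → a, X2 → f.
Binarize each right-hand side of length ≥ 3 by chaining fresh nonterminals (Y1, Y2, …): affected rules were S → X1 S Q X1.

S -> X1 X1 | X2 S | X2 Q | X1 Y1; Q -> a; X1 -> a; X2 -> f; Y1 -> S Y2; Y2 -> Q X1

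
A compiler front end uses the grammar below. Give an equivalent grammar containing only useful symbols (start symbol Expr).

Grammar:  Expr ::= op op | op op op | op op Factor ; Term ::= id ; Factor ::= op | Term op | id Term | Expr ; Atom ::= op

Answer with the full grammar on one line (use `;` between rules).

Generating nonterminals: {Atom, Expr, Factor, Term}.
Reachable from Expr after that: {Expr, Factor, Term}.
Removed useless symbols: {Atom} and every production mentioning them.

Expr ::= op op | op op op | op op Factor; Term ::= id; Factor ::= op | Term op | id Term | Expr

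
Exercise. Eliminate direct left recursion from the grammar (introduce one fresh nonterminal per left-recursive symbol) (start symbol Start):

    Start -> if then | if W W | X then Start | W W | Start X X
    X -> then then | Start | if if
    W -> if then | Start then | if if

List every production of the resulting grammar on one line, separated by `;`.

Left recursion appears on Start.
For Start: α = {X X}, β = {if then, if W W, X then Start, W W}. Rewrite as Start → β Start1 and Start1 → α Start1 | ε.

Start -> if then Start1 | if W W Start1 | X then Start Start1 | W W Start1; X -> then then | Start | if if; W -> if then | Start then | if if; Start1 -> X X Start1 | epsilon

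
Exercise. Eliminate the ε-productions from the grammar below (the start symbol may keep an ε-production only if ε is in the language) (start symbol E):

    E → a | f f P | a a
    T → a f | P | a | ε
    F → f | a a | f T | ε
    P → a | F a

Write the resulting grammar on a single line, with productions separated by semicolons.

E → a | f f P | a a; T → a f | P | a; F → f | a a | f T; P → a | F a

Nullable nonterminals: {F, T}.
ε ∉ L(G), so no ε-production is kept.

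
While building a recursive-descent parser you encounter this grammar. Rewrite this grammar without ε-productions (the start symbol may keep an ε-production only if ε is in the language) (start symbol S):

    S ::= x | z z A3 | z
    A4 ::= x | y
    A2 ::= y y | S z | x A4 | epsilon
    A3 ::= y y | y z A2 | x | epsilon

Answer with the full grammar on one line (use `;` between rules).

Nullable nonterminals: {A2, A3}.
ε ∉ L(G), so no ε-production is kept.
Add the nullable-subset variants: S → z z A3 gives z z A3 | z z. A3 → y z A2 gives y z A2 | y z.

S ::= x | z z A3 | z z | z; A4 ::= x | y; A2 ::= y y | S z | x A4; A3 ::= y y | y z A2 | y z | x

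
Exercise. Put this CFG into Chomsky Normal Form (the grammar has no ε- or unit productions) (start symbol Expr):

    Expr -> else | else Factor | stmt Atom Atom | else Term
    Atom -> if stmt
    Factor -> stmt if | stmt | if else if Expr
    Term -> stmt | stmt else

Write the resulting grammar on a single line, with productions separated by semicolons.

Introduce a nonterminal for each terminal appearing in a rule of length ≥ 2: X1 → else, X2 → stmt, X3 → if.
Binarize each right-hand side of length ≥ 3 by chaining fresh nonterminals (Y1, Y2, …): affected rules were Expr → X2 Atom Atom; Factor → X3 X1 X3 Expr.

Expr -> else | X1 Factor | X2 Y1 | X1 Term; Atom -> X3 X2; Factor -> X2 X3 | stmt | X3 Y2; Term -> stmt | X2 X1; X1 -> else; X2 -> stmt; X3 -> if; Y1 -> Atom Atom; Y2 -> X1 Y3; Y3 -> X3 Expr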